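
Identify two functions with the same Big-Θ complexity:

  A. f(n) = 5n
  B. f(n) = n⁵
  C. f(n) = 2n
A and C

Examining each function:
  A. 5n is O(n)
  B. n⁵ is O(n⁵)
  C. 2n is O(n)

Functions A and C both have the same complexity class.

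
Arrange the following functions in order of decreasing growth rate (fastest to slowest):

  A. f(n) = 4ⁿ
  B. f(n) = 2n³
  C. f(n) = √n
A > B > C

Comparing growth rates:
A = 4ⁿ is O(4ⁿ)
B = 2n³ is O(n³)
C = √n is O(√n)

Therefore, the order from fastest to slowest is: A > B > C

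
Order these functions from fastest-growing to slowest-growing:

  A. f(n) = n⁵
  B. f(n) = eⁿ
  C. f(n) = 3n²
B > A > C

Comparing growth rates:
B = eⁿ is O(eⁿ)
A = n⁵ is O(n⁵)
C = 3n² is O(n²)

Therefore, the order from fastest to slowest is: B > A > C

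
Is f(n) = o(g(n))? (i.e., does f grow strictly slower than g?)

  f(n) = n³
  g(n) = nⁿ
True

f(n) = n³ is O(n³), and g(n) = nⁿ is O(nⁿ).
Since O(n³) grows strictly slower than O(nⁿ), f(n) = o(g(n)) is true.
This means lim(n→∞) f(n)/g(n) = 0.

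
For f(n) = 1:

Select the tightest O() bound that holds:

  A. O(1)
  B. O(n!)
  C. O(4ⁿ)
A

f(n) = 1 is O(1).
All listed options are valid Big-O bounds (upper bounds),
but O(1) is the tightest (smallest valid bound).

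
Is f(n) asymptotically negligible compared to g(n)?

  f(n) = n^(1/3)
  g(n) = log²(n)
False

f(n) = n^(1/3) is O(n^(1/3)), and g(n) = log²(n) is O(log² n).
Since O(n^(1/3)) grows faster than or equal to O(log² n), f(n) = o(g(n)) is false.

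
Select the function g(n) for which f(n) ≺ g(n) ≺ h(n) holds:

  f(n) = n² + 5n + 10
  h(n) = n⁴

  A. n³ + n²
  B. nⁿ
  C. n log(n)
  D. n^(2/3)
A

We need g(n) with n² + 5n + 10 = o(g(n)) and g(n) = o(n⁴), i.e. O(n²) ≺ g ≺ O(n⁴).
Check each option:
  A. n³ + n² — O(n³) is strictly between O(n²) and O(n⁴) ✓
  B. nⁿ — O(nⁿ) does not grow strictly slower than h(n)
  C. n log(n) — O(n log n) does not grow strictly faster than f(n)
  D. n^(2/3) — O(n^(2/3)) does not grow strictly faster than f(n)

Only option A (n³ + n²) lies strictly between.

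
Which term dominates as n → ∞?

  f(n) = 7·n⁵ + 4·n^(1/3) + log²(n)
7·n⁵

Looking at each term:
  - 7·n⁵ is O(n⁵)
  - 4·n^(1/3) is O(n^(1/3))
  - log²(n) is O(log² n)

The term 7·n⁵ (O(n⁵)) grows fastest and dominates all others.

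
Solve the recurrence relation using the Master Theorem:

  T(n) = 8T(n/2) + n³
Θ(n³ log n)

Master Theorem: a = 8, b = 2, f(n) = n³.
Compute the critical exponent d = log₂(8) = 3.
Compare f(n) = Θ(n³) against n^d:
  k = 3 = d, so f(n) = Θ(n^d) — Case 2.
  Work is balanced across levels: T(n) = Θ(n^d log n) = Θ(n³ log n).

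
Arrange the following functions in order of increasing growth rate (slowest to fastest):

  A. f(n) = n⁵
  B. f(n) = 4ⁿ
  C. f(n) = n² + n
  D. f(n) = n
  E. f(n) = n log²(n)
D < E < C < A < B

Comparing growth rates:
D = n is O(n)
E = n log²(n) is O(n log² n)
C = n² + n is O(n²)
A = n⁵ is O(n⁵)
B = 4ⁿ is O(4ⁿ)

Therefore, the order from slowest to fastest is: D < E < C < A < B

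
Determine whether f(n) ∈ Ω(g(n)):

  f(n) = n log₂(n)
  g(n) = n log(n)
True

f(n) = n log₂(n) and g(n) = n log(n) are both O(n log n).
Big-Ω permits equal growth rates (f ≥ c·g for some c > 0), so f(n) = Ω(g(n)) is true.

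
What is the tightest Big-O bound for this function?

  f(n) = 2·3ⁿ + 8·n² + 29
O(3ⁿ)

The dominant term in 2·3ⁿ + 8·n² + 29 is 2·3ⁿ, which is Θ(3ⁿ).
Lower-order terms (8·n², 29) are asymptotically negligible.
Constants are absorbed, so the tightest bound is O(3ⁿ).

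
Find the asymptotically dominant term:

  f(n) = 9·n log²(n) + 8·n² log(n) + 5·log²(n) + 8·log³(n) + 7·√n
8·n² log(n)

Looking at each term:
  - 9·n log²(n) is O(n log² n)
  - 8·n² log(n) is O(n² log n)
  - 5·log²(n) is O(log² n)
  - 8·log³(n) is O(log³ n)
  - 7·√n is O(√n)

The term 8·n² log(n) (O(n² log n)) grows fastest and dominates all others.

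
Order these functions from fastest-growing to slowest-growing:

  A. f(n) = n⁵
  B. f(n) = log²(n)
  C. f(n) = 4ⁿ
C > A > B

Comparing growth rates:
C = 4ⁿ is O(4ⁿ)
A = n⁵ is O(n⁵)
B = log²(n) is O(log² n)

Therefore, the order from fastest to slowest is: C > A > B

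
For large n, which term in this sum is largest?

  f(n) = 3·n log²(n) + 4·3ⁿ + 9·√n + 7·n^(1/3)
4·3ⁿ

Looking at each term:
  - 3·n log²(n) is O(n log² n)
  - 4·3ⁿ is O(3ⁿ)
  - 9·√n is O(√n)
  - 7·n^(1/3) is O(n^(1/3))

The term 4·3ⁿ (O(3ⁿ)) grows fastest and dominates all others.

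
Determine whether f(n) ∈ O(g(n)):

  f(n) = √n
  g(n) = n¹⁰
True

f(n) = √n is O(√n), and g(n) = n¹⁰ is O(n¹⁰).
Since O(√n) ⊆ O(n¹⁰) (f grows no faster than g), f(n) = O(g(n)) is true.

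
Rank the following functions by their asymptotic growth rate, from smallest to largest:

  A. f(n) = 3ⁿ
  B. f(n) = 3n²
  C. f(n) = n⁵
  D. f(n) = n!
B < C < A < D

Comparing growth rates:
B = 3n² is O(n²)
C = n⁵ is O(n⁵)
A = 3ⁿ is O(3ⁿ)
D = n! is O(n!)

Therefore, the order from slowest to fastest is: B < C < A < D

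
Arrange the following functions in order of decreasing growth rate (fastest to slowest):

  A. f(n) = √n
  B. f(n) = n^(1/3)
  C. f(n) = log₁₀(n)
A > B > C

Comparing growth rates:
A = √n is O(√n)
B = n^(1/3) is O(n^(1/3))
C = log₁₀(n) is O(log n)

Therefore, the order from fastest to slowest is: A > B > C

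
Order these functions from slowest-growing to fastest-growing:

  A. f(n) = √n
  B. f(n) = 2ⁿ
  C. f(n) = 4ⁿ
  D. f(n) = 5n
A < D < B < C

Comparing growth rates:
A = √n is O(√n)
D = 5n is O(n)
B = 2ⁿ is O(2ⁿ)
C = 4ⁿ is O(4ⁿ)

Therefore, the order from slowest to fastest is: A < D < B < C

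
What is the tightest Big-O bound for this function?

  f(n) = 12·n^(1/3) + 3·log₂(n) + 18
O(n^(1/3))

The dominant term in 12·n^(1/3) + 3·log₂(n) + 18 is 12·n^(1/3), which is Θ(n^(1/3)).
Lower-order terms (3·log₂(n), 18) are asymptotically negligible.
Constants are absorbed, so the tightest bound is O(n^(1/3)).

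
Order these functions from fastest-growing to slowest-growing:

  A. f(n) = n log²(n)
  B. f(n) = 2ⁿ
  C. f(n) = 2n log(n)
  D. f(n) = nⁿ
D > B > A > C

Comparing growth rates:
D = nⁿ is O(nⁿ)
B = 2ⁿ is O(2ⁿ)
A = n log²(n) is O(n log² n)
C = 2n log(n) is O(n log n)

Therefore, the order from fastest to slowest is: D > B > A > C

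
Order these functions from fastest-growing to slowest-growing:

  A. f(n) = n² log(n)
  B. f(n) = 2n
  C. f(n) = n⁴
C > A > B

Comparing growth rates:
C = n⁴ is O(n⁴)
A = n² log(n) is O(n² log n)
B = 2n is O(n)

Therefore, the order from fastest to slowest is: C > A > B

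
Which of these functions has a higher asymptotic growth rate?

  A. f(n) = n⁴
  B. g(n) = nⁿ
B

f(n) = n⁴ is O(n⁴), while g(n) = nⁿ is O(nⁿ).
Since O(nⁿ) grows faster than O(n⁴), g(n) dominates.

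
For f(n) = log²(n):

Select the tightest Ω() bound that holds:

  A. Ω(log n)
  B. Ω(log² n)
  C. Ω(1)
B

f(n) = log²(n) is Ω(log² n).
All listed options are valid Big-Ω bounds (lower bounds),
but Ω(log² n) is the tightest (largest valid bound).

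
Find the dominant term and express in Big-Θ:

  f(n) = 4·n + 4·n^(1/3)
Θ(n)

Order the terms by growth rate: 4·n^(1/3) ≺ 4·n.
The fastest-growing term 4·n dominates as n → ∞; dropping its constant factor gives Θ(n).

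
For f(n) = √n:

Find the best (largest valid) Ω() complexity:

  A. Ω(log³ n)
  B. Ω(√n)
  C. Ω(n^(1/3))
B

f(n) = √n is Ω(√n).
All listed options are valid Big-Ω bounds (lower bounds),
but Ω(√n) is the tightest (largest valid bound).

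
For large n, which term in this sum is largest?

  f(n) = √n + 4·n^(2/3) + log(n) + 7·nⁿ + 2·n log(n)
7·nⁿ

Looking at each term:
  - √n is O(√n)
  - 4·n^(2/3) is O(n^(2/3))
  - log(n) is O(log n)
  - 7·nⁿ is O(nⁿ)
  - 2·n log(n) is O(n log n)

The term 7·nⁿ (O(nⁿ)) grows fastest and dominates all others.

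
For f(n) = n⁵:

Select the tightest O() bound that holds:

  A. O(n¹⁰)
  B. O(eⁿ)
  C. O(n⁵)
C

f(n) = n⁵ is O(n⁵).
All listed options are valid Big-O bounds (upper bounds),
but O(n⁵) is the tightest (smallest valid bound).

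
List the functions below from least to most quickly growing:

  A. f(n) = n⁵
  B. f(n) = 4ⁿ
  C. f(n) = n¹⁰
A < C < B

Comparing growth rates:
A = n⁵ is O(n⁵)
C = n¹⁰ is O(n¹⁰)
B = 4ⁿ is O(4ⁿ)

Therefore, the order from slowest to fastest is: A < C < B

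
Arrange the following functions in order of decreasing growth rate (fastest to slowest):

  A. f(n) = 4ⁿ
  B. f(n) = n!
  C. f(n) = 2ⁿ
B > A > C

Comparing growth rates:
B = n! is O(n!)
A = 4ⁿ is O(4ⁿ)
C = 2ⁿ is O(2ⁿ)

Therefore, the order from fastest to slowest is: B > A > C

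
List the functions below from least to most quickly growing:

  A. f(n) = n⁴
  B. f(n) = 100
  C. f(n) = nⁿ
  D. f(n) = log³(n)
B < D < A < C

Comparing growth rates:
B = 100 is O(1)
D = log³(n) is O(log³ n)
A = n⁴ is O(n⁴)
C = nⁿ is O(nⁿ)

Therefore, the order from slowest to fastest is: B < D < A < C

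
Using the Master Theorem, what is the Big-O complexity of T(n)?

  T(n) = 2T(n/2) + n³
Θ(n³)

Master Theorem: a = 2, b = 2, f(n) = n³.
Compute the critical exponent d = log₂(2) = 1.
Compare f(n) = Θ(n³) against n^d:
  k = 3 > d = 1, so f(n) = Ω(n^(d+ε)) — Case 3.
  Regularity: a·(n/b)^3/n^3 = a/b^3 = 2/8 < 1 ✓.
  The top-level work dominates: T(n) = Θ(f(n)) = Θ(n³).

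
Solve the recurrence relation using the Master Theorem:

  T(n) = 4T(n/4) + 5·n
Θ(n log n)

Master Theorem: a = 4, b = 4, f(n) = 5·n.
Compute the critical exponent d = log₄(4) = 1.
Compare f(n) = Θ(n) against n^d:
  k = 1 = d, so f(n) = Θ(n^d) — Case 2.
  Work is balanced across levels: T(n) = Θ(n^d log n) = Θ(n log n).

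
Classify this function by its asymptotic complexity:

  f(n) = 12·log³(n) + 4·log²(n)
O(log³ n)

The dominant term in 12·log³(n) + 4·log²(n) is 12·log³(n), which is Θ(log³ n).
Lower-order terms (4·log²(n)) are asymptotically negligible.
Constants are absorbed, so the tightest bound is O(log³ n).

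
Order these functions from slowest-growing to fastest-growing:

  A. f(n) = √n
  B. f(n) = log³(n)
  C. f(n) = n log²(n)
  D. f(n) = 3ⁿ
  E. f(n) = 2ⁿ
B < A < C < E < D

Comparing growth rates:
B = log³(n) is O(log³ n)
A = √n is O(√n)
C = n log²(n) is O(n log² n)
E = 2ⁿ is O(2ⁿ)
D = 3ⁿ is O(3ⁿ)

Therefore, the order from slowest to fastest is: B < A < C < E < D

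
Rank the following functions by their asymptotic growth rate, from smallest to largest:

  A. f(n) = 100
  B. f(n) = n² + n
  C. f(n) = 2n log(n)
A < C < B

Comparing growth rates:
A = 100 is O(1)
C = 2n log(n) is O(n log n)
B = n² + n is O(n²)

Therefore, the order from slowest to fastest is: A < C < B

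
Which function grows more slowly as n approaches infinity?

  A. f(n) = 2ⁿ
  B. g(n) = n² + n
B

f(n) = 2ⁿ is O(2ⁿ), while g(n) = n² + n is O(n²).
Since O(n²) grows slower than O(2ⁿ), g(n) is dominated.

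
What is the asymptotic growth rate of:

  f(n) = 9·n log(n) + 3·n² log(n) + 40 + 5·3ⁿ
Θ(3ⁿ)

Order the terms by growth rate: 40 ≺ 9·n log(n) ≺ 3·n² log(n) ≺ 5·3ⁿ.
The fastest-growing term 5·3ⁿ dominates as n → ∞; dropping its constant factor gives Θ(3ⁿ).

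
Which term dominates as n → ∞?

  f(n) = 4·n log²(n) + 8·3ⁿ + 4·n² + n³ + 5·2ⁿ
8·3ⁿ

Looking at each term:
  - 4·n log²(n) is O(n log² n)
  - 8·3ⁿ is O(3ⁿ)
  - 4·n² is O(n²)
  - n³ is O(n³)
  - 5·2ⁿ is O(2ⁿ)

The term 8·3ⁿ (O(3ⁿ)) grows fastest and dominates all others.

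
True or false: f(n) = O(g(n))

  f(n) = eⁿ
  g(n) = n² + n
False

f(n) = eⁿ is O(eⁿ), and g(n) = n² + n is O(n²).
Since O(eⁿ) grows faster than O(n²), f(n) = O(g(n)) is false.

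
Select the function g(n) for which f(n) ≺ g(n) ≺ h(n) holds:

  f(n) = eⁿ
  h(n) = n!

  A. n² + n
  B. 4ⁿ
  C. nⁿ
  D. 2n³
B

We need g(n) with eⁿ = o(g(n)) and g(n) = o(n!), i.e. O(eⁿ) ≺ g ≺ O(n!).
Check each option:
  A. n² + n — O(n²) does not grow strictly faster than f(n)
  B. 4ⁿ — O(4ⁿ) is strictly between O(eⁿ) and O(n!) ✓
  C. nⁿ — O(nⁿ) does not grow strictly slower than h(n)
  D. 2n³ — O(n³) does not grow strictly faster than f(n)

Only option B (4ⁿ) lies strictly between.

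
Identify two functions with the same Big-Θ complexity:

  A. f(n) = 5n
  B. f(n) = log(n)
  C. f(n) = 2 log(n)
B and C

Examining each function:
  A. 5n is O(n)
  B. log(n) is O(log n)
  C. 2 log(n) is O(log n)

Functions B and C both have the same complexity class.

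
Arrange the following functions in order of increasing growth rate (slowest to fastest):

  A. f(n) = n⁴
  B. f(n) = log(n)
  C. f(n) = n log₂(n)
B < C < A

Comparing growth rates:
B = log(n) is O(log n)
C = n log₂(n) is O(n log n)
A = n⁴ is O(n⁴)

Therefore, the order from slowest to fastest is: B < C < A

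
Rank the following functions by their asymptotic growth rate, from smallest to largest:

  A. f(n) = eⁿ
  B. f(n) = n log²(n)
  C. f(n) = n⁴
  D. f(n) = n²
B < D < C < A

Comparing growth rates:
B = n log²(n) is O(n log² n)
D = n² is O(n²)
C = n⁴ is O(n⁴)
A = eⁿ is O(eⁿ)

Therefore, the order from slowest to fastest is: B < D < C < A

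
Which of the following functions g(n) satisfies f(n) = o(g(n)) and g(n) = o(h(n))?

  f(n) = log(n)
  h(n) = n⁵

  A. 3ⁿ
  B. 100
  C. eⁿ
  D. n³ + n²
D

We need g(n) with log(n) = o(g(n)) and g(n) = o(n⁵), i.e. O(log n) ≺ g ≺ O(n⁵).
Check each option:
  A. 3ⁿ — O(3ⁿ) does not grow strictly slower than h(n)
  B. 100 — O(1) does not grow strictly faster than f(n)
  C. eⁿ — O(eⁿ) does not grow strictly slower than h(n)
  D. n³ + n² — O(n³) is strictly between O(log n) and O(n⁵) ✓

Only option D (n³ + n²) lies strictly between.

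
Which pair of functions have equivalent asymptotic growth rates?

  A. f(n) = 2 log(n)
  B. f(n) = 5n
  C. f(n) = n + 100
B and C

Examining each function:
  A. 2 log(n) is O(log n)
  B. 5n is O(n)
  C. n + 100 is O(n)

Functions B and C both have the same complexity class.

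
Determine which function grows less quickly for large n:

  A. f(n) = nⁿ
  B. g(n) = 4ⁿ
B

f(n) = nⁿ is O(nⁿ), while g(n) = 4ⁿ is O(4ⁿ).
Since O(4ⁿ) grows slower than O(nⁿ), g(n) is dominated.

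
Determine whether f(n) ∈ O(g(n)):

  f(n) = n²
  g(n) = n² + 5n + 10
True

f(n) = n² and g(n) = n² + 5n + 10 are both O(n²).
Big-O permits equal growth rates (f ≤ c·g for some c), so f(n) = O(g(n)) is true.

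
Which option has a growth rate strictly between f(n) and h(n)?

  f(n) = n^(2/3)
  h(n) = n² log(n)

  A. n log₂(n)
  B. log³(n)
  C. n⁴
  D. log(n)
A

We need g(n) with n^(2/3) = o(g(n)) and g(n) = o(n² log(n)), i.e. O(n^(2/3)) ≺ g ≺ O(n² log n).
Check each option:
  A. n log₂(n) — O(n log n) is strictly between O(n^(2/3)) and O(n² log n) ✓
  B. log³(n) — O(log³ n) does not grow strictly faster than f(n)
  C. n⁴ — O(n⁴) does not grow strictly slower than h(n)
  D. log(n) — O(log n) does not grow strictly faster than f(n)

Only option A (n log₂(n)) lies strictly between.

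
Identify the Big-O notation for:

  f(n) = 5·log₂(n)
O(log n)

The dominant term in 5·log₂(n) is 5·log₂(n), which is Θ(log n).
Constants are absorbed, so the tightest bound is O(log n).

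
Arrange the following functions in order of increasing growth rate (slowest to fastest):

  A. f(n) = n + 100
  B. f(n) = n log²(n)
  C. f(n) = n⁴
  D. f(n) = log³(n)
D < A < B < C

Comparing growth rates:
D = log³(n) is O(log³ n)
A = n + 100 is O(n)
B = n log²(n) is O(n log² n)
C = n⁴ is O(n⁴)

Therefore, the order from slowest to fastest is: D < A < B < C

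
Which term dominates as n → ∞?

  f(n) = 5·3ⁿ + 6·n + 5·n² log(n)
5·3ⁿ

Looking at each term:
  - 5·3ⁿ is O(3ⁿ)
  - 6·n is O(n)
  - 5·n² log(n) is O(n² log n)

The term 5·3ⁿ (O(3ⁿ)) grows fastest and dominates all others.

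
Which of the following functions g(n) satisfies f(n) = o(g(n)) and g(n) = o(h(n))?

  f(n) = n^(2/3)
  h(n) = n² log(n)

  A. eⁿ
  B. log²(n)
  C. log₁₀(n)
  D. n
D

We need g(n) with n^(2/3) = o(g(n)) and g(n) = o(n² log(n)), i.e. O(n^(2/3)) ≺ g ≺ O(n² log n).
Check each option:
  A. eⁿ — O(eⁿ) does not grow strictly slower than h(n)
  B. log²(n) — O(log² n) does not grow strictly faster than f(n)
  C. log₁₀(n) — O(log n) does not grow strictly faster than f(n)
  D. n — O(n) is strictly between O(n^(2/3)) and O(n² log n) ✓

Only option D (n) lies strictly between.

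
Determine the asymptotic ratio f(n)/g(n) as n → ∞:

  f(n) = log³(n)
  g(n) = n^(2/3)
0

Since log³(n) (O(log³ n)) grows slower than n^(2/3) (O(n^(2/3))),
the ratio f(n)/g(n) → 0 as n → ∞.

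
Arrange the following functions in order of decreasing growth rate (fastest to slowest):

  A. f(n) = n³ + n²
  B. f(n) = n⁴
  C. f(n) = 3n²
B > A > C

Comparing growth rates:
B = n⁴ is O(n⁴)
A = n³ + n² is O(n³)
C = 3n² is O(n²)

Therefore, the order from fastest to slowest is: B > A > C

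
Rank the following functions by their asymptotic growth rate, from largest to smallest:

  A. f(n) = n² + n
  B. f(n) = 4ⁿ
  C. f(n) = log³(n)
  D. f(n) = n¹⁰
B > D > A > C

Comparing growth rates:
B = 4ⁿ is O(4ⁿ)
D = n¹⁰ is O(n¹⁰)
A = n² + n is O(n²)
C = log³(n) is O(log³ n)

Therefore, the order from fastest to slowest is: B > D > A > C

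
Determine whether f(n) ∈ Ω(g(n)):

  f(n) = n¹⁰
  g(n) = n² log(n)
True

f(n) = n¹⁰ is O(n¹⁰), and g(n) = n² log(n) is O(n² log n).
Since O(n¹⁰) grows at least as fast as O(n² log n), f(n) = Ω(g(n)) is true.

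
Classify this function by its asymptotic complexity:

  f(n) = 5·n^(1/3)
O(n^(1/3))

The dominant term in 5·n^(1/3) is 5·n^(1/3), which is Θ(n^(1/3)).
Constants are absorbed, so the tightest bound is O(n^(1/3)).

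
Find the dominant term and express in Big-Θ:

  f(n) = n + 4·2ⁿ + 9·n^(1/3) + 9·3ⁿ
Θ(3ⁿ)

Order the terms by growth rate: 9·n^(1/3) ≺ n ≺ 4·2ⁿ ≺ 9·3ⁿ.
The fastest-growing term 9·3ⁿ dominates as n → ∞; dropping its constant factor gives Θ(3ⁿ).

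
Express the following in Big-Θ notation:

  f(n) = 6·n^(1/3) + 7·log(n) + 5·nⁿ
Θ(nⁿ)

Order the terms by growth rate: 7·log(n) ≺ 6·n^(1/3) ≺ 5·nⁿ.
The fastest-growing term 5·nⁿ dominates as n → ∞; dropping its constant factor gives Θ(nⁿ).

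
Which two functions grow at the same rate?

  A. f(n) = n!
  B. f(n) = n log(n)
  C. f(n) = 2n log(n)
B and C

Examining each function:
  A. n! is O(n!)
  B. n log(n) is O(n log n)
  C. 2n log(n) is O(n log n)

Functions B and C both have the same complexity class.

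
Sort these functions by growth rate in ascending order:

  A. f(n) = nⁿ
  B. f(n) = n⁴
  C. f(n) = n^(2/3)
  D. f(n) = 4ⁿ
C < B < D < A

Comparing growth rates:
C = n^(2/3) is O(n^(2/3))
B = n⁴ is O(n⁴)
D = 4ⁿ is O(4ⁿ)
A = nⁿ is O(nⁿ)

Therefore, the order from slowest to fastest is: C < B < D < A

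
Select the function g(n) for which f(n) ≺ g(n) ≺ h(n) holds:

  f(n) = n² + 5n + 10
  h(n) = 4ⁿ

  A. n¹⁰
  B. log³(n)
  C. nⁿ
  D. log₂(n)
A

We need g(n) with n² + 5n + 10 = o(g(n)) and g(n) = o(4ⁿ), i.e. O(n²) ≺ g ≺ O(4ⁿ).
Check each option:
  A. n¹⁰ — O(n¹⁰) is strictly between O(n²) and O(4ⁿ) ✓
  B. log³(n) — O(log³ n) does not grow strictly faster than f(n)
  C. nⁿ — O(nⁿ) does not grow strictly slower than h(n)
  D. log₂(n) — O(log n) does not grow strictly faster than f(n)

Only option A (n¹⁰) lies strictly between.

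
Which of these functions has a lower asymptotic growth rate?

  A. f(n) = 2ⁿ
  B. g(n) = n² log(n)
B

f(n) = 2ⁿ is O(2ⁿ), while g(n) = n² log(n) is O(n² log n).
Since O(n² log n) grows slower than O(2ⁿ), g(n) is dominated.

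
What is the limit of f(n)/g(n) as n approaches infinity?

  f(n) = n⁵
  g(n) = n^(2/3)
∞

Since n⁵ (O(n⁵)) grows faster than n^(2/3) (O(n^(2/3))),
the ratio f(n)/g(n) → ∞ as n → ∞.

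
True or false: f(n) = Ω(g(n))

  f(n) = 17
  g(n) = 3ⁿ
False

f(n) = 17 is O(1), and g(n) = 3ⁿ is O(3ⁿ).
Since O(1) grows slower than O(3ⁿ), f(n) = Ω(g(n)) is false.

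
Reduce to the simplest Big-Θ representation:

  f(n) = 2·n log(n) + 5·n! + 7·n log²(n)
Θ(n!)

Order the terms by growth rate: 2·n log(n) ≺ 7·n log²(n) ≺ 5·n!.
The fastest-growing term 5·n! dominates as n → ∞; dropping its constant factor gives Θ(n!).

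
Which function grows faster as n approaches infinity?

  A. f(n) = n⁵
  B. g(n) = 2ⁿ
B

f(n) = n⁵ is O(n⁵), while g(n) = 2ⁿ is O(2ⁿ).
Since O(2ⁿ) grows faster than O(n⁵), g(n) dominates.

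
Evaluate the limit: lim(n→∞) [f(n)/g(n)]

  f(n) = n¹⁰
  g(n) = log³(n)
∞

Since n¹⁰ (O(n¹⁰)) grows faster than log³(n) (O(log³ n)),
the ratio f(n)/g(n) → ∞ as n → ∞.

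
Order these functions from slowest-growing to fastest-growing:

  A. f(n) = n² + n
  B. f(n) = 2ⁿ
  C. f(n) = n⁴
A < C < B

Comparing growth rates:
A = n² + n is O(n²)
C = n⁴ is O(n⁴)
B = 2ⁿ is O(2ⁿ)

Therefore, the order from slowest to fastest is: A < C < B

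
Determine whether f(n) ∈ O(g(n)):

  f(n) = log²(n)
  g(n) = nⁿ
True

f(n) = log²(n) is O(log² n), and g(n) = nⁿ is O(nⁿ).
Since O(log² n) ⊆ O(nⁿ) (f grows no faster than g), f(n) = O(g(n)) is true.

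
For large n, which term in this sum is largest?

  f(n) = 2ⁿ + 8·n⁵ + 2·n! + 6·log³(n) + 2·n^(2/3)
2·n!

Looking at each term:
  - 2ⁿ is O(2ⁿ)
  - 8·n⁵ is O(n⁵)
  - 2·n! is O(n!)
  - 6·log³(n) is O(log³ n)
  - 2·n^(2/3) is O(n^(2/3))

The term 2·n! (O(n!)) grows fastest and dominates all others.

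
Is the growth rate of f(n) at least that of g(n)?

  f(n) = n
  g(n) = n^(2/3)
True

f(n) = n is O(n), and g(n) = n^(2/3) is O(n^(2/3)).
Since O(n) grows at least as fast as O(n^(2/3)), f(n) = Ω(g(n)) is true.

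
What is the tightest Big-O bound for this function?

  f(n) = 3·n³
O(n³)

The dominant term in 3·n³ is 3·n³, which is Θ(n³).
Constants are absorbed, so the tightest bound is O(n³).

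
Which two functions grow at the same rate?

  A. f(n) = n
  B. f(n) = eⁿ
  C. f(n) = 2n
A and C

Examining each function:
  A. n is O(n)
  B. eⁿ is O(eⁿ)
  C. 2n is O(n)

Functions A and C both have the same complexity class.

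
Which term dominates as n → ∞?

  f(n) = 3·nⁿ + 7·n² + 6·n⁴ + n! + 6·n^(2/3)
3·nⁿ

Looking at each term:
  - 3·nⁿ is O(nⁿ)
  - 7·n² is O(n²)
  - 6·n⁴ is O(n⁴)
  - n! is O(n!)
  - 6·n^(2/3) is O(n^(2/3))

The term 3·nⁿ (O(nⁿ)) grows fastest and dominates all others.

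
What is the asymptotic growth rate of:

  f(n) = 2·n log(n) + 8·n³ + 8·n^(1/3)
Θ(n³)

Order the terms by growth rate: 8·n^(1/3) ≺ 2·n log(n) ≺ 8·n³.
The fastest-growing term 8·n³ dominates as n → ∞; dropping its constant factor gives Θ(n³).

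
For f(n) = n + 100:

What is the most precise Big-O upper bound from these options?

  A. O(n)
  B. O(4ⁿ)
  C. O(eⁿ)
A

f(n) = n + 100 is O(n).
All listed options are valid Big-O bounds (upper bounds),
but O(n) is the tightest (smallest valid bound).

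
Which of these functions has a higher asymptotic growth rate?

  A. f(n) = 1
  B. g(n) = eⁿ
B

f(n) = 1 is O(1), while g(n) = eⁿ is O(eⁿ).
Since O(eⁿ) grows faster than O(1), g(n) dominates.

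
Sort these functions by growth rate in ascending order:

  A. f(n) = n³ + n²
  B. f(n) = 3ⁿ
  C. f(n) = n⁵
A < C < B

Comparing growth rates:
A = n³ + n² is O(n³)
C = n⁵ is O(n⁵)
B = 3ⁿ is O(3ⁿ)

Therefore, the order from slowest to fastest is: A < C < B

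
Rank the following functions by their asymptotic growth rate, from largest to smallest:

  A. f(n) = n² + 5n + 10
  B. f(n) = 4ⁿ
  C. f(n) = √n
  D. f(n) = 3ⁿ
B > D > A > C

Comparing growth rates:
B = 4ⁿ is O(4ⁿ)
D = 3ⁿ is O(3ⁿ)
A = n² + 5n + 10 is O(n²)
C = √n is O(√n)

Therefore, the order from fastest to slowest is: B > D > A > C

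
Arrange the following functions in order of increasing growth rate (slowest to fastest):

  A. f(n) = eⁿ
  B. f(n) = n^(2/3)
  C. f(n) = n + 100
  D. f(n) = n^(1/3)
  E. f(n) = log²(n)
E < D < B < C < A

Comparing growth rates:
E = log²(n) is O(log² n)
D = n^(1/3) is O(n^(1/3))
B = n^(2/3) is O(n^(2/3))
C = n + 100 is O(n)
A = eⁿ is O(eⁿ)

Therefore, the order from slowest to fastest is: E < D < B < C < A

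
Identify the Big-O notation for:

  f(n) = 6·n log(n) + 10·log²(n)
O(n log n)

The dominant term in 6·n log(n) + 10·log²(n) is 6·n log(n), which is Θ(n log n).
Lower-order terms (10·log²(n)) are asymptotically negligible.
Constants are absorbed, so the tightest bound is O(n log n).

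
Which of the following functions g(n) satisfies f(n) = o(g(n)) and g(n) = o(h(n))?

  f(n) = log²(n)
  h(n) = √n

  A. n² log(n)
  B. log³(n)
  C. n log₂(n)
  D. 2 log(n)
B

We need g(n) with log²(n) = o(g(n)) and g(n) = o(√n), i.e. O(log² n) ≺ g ≺ O(√n).
Check each option:
  A. n² log(n) — O(n² log n) does not grow strictly slower than h(n)
  B. log³(n) — O(log³ n) is strictly between O(log² n) and O(√n) ✓
  C. n log₂(n) — O(n log n) does not grow strictly slower than h(n)
  D. 2 log(n) — O(log n) does not grow strictly faster than f(n)

Only option B (log³(n)) lies strictly between.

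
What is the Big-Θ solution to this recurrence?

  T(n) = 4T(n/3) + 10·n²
Θ(n²)

Master Theorem: a = 4, b = 3, f(n) = 10·n².
Compute the critical exponent d = log₃(4) = 1.262.
Compare f(n) = Θ(n²) against n^d:
  k = 2 > d = 1.262, so f(n) = Ω(n^(d+ε)) — Case 3.
  Regularity: a·(n/b)^2/n^2 = a/b^2 = 4/9 < 1 ✓.
  The top-level work dominates: T(n) = Θ(f(n)) = Θ(n²).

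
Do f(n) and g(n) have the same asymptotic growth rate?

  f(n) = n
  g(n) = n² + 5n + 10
False

f(n) = n is O(n), and g(n) = n² + 5n + 10 is O(n²).
Since they have different growth rates, f(n) = Θ(g(n)) is false.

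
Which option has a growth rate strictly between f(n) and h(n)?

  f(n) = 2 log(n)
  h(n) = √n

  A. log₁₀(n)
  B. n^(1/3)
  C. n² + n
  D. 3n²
B

We need g(n) with 2 log(n) = o(g(n)) and g(n) = o(√n), i.e. O(log n) ≺ g ≺ O(√n).
Check each option:
  A. log₁₀(n) — O(log n) does not grow strictly faster than f(n)
  B. n^(1/3) — O(n^(1/3)) is strictly between O(log n) and O(√n) ✓
  C. n² + n — O(n²) does not grow strictly slower than h(n)
  D. 3n² — O(n²) does not grow strictly slower than h(n)

Only option B (n^(1/3)) lies strictly between.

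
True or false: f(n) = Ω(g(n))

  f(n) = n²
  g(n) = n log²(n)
True

f(n) = n² is O(n²), and g(n) = n log²(n) is O(n log² n).
Since O(n²) grows at least as fast as O(n log² n), f(n) = Ω(g(n)) is true.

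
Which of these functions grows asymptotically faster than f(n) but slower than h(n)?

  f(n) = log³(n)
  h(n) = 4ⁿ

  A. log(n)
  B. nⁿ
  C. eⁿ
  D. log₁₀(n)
C

We need g(n) with log³(n) = o(g(n)) and g(n) = o(4ⁿ), i.e. O(log³ n) ≺ g ≺ O(4ⁿ).
Check each option:
  A. log(n) — O(log n) does not grow strictly faster than f(n)
  B. nⁿ — O(nⁿ) does not grow strictly slower than h(n)
  C. eⁿ — O(eⁿ) is strictly between O(log³ n) and O(4ⁿ) ✓
  D. log₁₀(n) — O(log n) does not grow strictly faster than f(n)

Only option C (eⁿ) lies strictly between.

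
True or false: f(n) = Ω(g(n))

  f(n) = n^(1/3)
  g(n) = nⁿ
False

f(n) = n^(1/3) is O(n^(1/3)), and g(n) = nⁿ is O(nⁿ).
Since O(n^(1/3)) grows slower than O(nⁿ), f(n) = Ω(g(n)) is false.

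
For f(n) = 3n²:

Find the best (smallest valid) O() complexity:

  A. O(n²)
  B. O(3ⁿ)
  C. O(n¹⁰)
A

f(n) = 3n² is O(n²).
All listed options are valid Big-O bounds (upper bounds),
but O(n²) is the tightest (smallest valid bound).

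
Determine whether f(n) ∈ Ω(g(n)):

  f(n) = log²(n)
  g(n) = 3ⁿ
False

f(n) = log²(n) is O(log² n), and g(n) = 3ⁿ is O(3ⁿ).
Since O(log² n) grows slower than O(3ⁿ), f(n) = Ω(g(n)) is false.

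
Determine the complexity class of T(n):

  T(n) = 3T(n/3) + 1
Θ(n)

Master Theorem: a = 3, b = 3, f(n) = 1.
Compute the critical exponent d = log₃(3) = 1.
Compare f(n) = Θ(1) against n^d:
  k = 0 < d = 1, so f(n) = O(n^(d-ε)) — Case 1.
  The recursion cost dominates: T(n) = Θ(n^d) = Θ(n).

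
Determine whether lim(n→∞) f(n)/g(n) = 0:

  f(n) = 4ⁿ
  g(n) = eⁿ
False

f(n) = 4ⁿ is O(4ⁿ), and g(n) = eⁿ is O(eⁿ).
Since O(4ⁿ) grows faster than or equal to O(eⁿ), f(n) = o(g(n)) is false.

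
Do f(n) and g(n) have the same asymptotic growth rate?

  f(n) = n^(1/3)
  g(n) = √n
False

f(n) = n^(1/3) is O(n^(1/3)), and g(n) = √n is O(√n).
Since they have different growth rates, f(n) = Θ(g(n)) is false.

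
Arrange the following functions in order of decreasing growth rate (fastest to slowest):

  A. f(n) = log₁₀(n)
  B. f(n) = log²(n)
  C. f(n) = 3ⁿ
C > B > A

Comparing growth rates:
C = 3ⁿ is O(3ⁿ)
B = log²(n) is O(log² n)
A = log₁₀(n) is O(log n)

Therefore, the order from fastest to slowest is: C > B > A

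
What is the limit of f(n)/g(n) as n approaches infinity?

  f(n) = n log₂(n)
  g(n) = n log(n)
1/log(2)

Since n log₂(n) and n log(n) have the same growth rate (O(n log n)),
the ratio converges to a constant: 1/log(2).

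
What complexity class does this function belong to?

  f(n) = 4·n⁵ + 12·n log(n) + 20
O(n⁵)

The dominant term in 4·n⁵ + 12·n log(n) + 20 is 4·n⁵, which is Θ(n⁵).
Lower-order terms (12·n log(n), 20) are asymptotically negligible.
Constants are absorbed, so the tightest bound is O(n⁵).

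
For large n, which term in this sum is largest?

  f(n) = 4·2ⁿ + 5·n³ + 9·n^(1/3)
4·2ⁿ

Looking at each term:
  - 4·2ⁿ is O(2ⁿ)
  - 5·n³ is O(n³)
  - 9·n^(1/3) is O(n^(1/3))

The term 4·2ⁿ (O(2ⁿ)) grows fastest and dominates all others.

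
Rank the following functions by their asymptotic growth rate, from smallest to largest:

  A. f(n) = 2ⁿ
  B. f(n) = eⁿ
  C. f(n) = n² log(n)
C < A < B

Comparing growth rates:
C = n² log(n) is O(n² log n)
A = 2ⁿ is O(2ⁿ)
B = eⁿ is O(eⁿ)

Therefore, the order from slowest to fastest is: C < A < B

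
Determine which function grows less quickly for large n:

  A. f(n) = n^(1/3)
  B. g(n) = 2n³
A

f(n) = n^(1/3) is O(n^(1/3)), while g(n) = 2n³ is O(n³).
Since O(n^(1/3)) grows slower than O(n³), f(n) is dominated.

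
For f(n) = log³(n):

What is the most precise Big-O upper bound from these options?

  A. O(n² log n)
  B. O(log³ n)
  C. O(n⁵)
B

f(n) = log³(n) is O(log³ n).
All listed options are valid Big-O bounds (upper bounds),
but O(log³ n) is the tightest (smallest valid bound).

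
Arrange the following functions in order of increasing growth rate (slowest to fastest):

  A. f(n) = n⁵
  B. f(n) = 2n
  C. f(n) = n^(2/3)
C < B < A

Comparing growth rates:
C = n^(2/3) is O(n^(2/3))
B = 2n is O(n)
A = n⁵ is O(n⁵)

Therefore, the order from slowest to fastest is: C < B < A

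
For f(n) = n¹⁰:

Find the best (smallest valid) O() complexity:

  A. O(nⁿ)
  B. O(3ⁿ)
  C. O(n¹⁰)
C

f(n) = n¹⁰ is O(n¹⁰).
All listed options are valid Big-O bounds (upper bounds),
but O(n¹⁰) is the tightest (smallest valid bound).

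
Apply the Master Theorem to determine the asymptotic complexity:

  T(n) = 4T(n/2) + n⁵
Θ(n⁵)

Master Theorem: a = 4, b = 2, f(n) = n⁵.
Compute the critical exponent d = log₂(4) = 2.
Compare f(n) = Θ(n⁵) against n^d:
  k = 5 > d = 2, so f(n) = Ω(n^(d+ε)) — Case 3.
  Regularity: a·(n/b)^5/n^5 = a/b^5 = 4/32 < 1 ✓.
  The top-level work dominates: T(n) = Θ(f(n)) = Θ(n⁵).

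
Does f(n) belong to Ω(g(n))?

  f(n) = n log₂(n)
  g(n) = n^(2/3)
True

f(n) = n log₂(n) is O(n log n), and g(n) = n^(2/3) is O(n^(2/3)).
Since O(n log n) grows at least as fast as O(n^(2/3)), f(n) = Ω(g(n)) is true.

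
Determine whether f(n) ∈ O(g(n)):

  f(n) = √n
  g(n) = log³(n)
False

f(n) = √n is O(√n), and g(n) = log³(n) is O(log³ n).
Since O(√n) grows faster than O(log³ n), f(n) = O(g(n)) is false.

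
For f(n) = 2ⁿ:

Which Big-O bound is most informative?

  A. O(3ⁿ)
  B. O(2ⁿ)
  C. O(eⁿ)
B

f(n) = 2ⁿ is O(2ⁿ).
All listed options are valid Big-O bounds (upper bounds),
but O(2ⁿ) is the tightest (smallest valid bound).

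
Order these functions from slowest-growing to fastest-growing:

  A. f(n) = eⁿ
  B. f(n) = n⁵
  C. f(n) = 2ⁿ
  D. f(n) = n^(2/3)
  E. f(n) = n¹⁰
D < B < E < C < A

Comparing growth rates:
D = n^(2/3) is O(n^(2/3))
B = n⁵ is O(n⁵)
E = n¹⁰ is O(n¹⁰)
C = 2ⁿ is O(2ⁿ)
A = eⁿ is O(eⁿ)

Therefore, the order from slowest to fastest is: D < B < E < C < A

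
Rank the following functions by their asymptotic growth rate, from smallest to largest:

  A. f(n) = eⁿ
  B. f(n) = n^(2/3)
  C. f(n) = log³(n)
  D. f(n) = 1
D < C < B < A

Comparing growth rates:
D = 1 is O(1)
C = log³(n) is O(log³ n)
B = n^(2/3) is O(n^(2/3))
A = eⁿ is O(eⁿ)

Therefore, the order from slowest to fastest is: D < C < B < A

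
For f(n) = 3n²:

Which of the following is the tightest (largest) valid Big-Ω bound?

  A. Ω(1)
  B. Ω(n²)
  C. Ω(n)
B

f(n) = 3n² is Ω(n²).
All listed options are valid Big-Ω bounds (lower bounds),
but Ω(n²) is the tightest (largest valid bound).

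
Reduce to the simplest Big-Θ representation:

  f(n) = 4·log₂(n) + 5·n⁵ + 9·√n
Θ(n⁵)

Order the terms by growth rate: 4·log₂(n) ≺ 9·√n ≺ 5·n⁵.
The fastest-growing term 5·n⁵ dominates as n → ∞; dropping its constant factor gives Θ(n⁵).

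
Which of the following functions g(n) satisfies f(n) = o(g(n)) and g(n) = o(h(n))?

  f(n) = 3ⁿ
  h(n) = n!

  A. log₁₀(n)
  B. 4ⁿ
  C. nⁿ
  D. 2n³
B

We need g(n) with 3ⁿ = o(g(n)) and g(n) = o(n!), i.e. O(3ⁿ) ≺ g ≺ O(n!).
Check each option:
  A. log₁₀(n) — O(log n) does not grow strictly faster than f(n)
  B. 4ⁿ — O(4ⁿ) is strictly between O(3ⁿ) and O(n!) ✓
  C. nⁿ — O(nⁿ) does not grow strictly slower than h(n)
  D. 2n³ — O(n³) does not grow strictly faster than f(n)

Only option B (4ⁿ) lies strictly between.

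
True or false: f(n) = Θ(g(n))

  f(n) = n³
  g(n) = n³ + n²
True

f(n) = n³ and g(n) = n³ + n² are both O(n³).
Since they have the same asymptotic growth rate, f(n) = Θ(g(n)) is true.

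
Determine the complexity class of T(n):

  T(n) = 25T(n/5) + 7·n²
Θ(n² log n)

Master Theorem: a = 25, b = 5, f(n) = 7·n².
Compute the critical exponent d = log₅(25) = 2.
Compare f(n) = Θ(n²) against n^d:
  k = 2 = d, so f(n) = Θ(n^d) — Case 2.
  Work is balanced across levels: T(n) = Θ(n^d log n) = Θ(n² log n).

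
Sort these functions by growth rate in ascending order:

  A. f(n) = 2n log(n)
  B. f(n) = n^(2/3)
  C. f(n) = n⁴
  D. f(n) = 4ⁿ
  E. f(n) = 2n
B < E < A < C < D

Comparing growth rates:
B = n^(2/3) is O(n^(2/3))
E = 2n is O(n)
A = 2n log(n) is O(n log n)
C = n⁴ is O(n⁴)
D = 4ⁿ is O(4ⁿ)

Therefore, the order from slowest to fastest is: B < E < A < C < D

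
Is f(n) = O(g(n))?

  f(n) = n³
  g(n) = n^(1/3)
False

f(n) = n³ is O(n³), and g(n) = n^(1/3) is O(n^(1/3)).
Since O(n³) grows faster than O(n^(1/3)), f(n) = O(g(n)) is false.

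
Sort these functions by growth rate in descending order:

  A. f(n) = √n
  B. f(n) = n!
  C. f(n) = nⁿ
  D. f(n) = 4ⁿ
C > B > D > A

Comparing growth rates:
C = nⁿ is O(nⁿ)
B = n! is O(n!)
D = 4ⁿ is O(4ⁿ)
A = √n is O(√n)

Therefore, the order from fastest to slowest is: C > B > D > A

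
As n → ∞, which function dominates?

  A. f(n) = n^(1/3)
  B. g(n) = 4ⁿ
B

f(n) = n^(1/3) is O(n^(1/3)), while g(n) = 4ⁿ is O(4ⁿ).
Since O(4ⁿ) grows faster than O(n^(1/3)), g(n) dominates.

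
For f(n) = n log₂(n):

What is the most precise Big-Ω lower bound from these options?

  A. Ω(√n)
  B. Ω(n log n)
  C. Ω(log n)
B

f(n) = n log₂(n) is Ω(n log n).
All listed options are valid Big-Ω bounds (lower bounds),
but Ω(n log n) is the tightest (largest valid bound).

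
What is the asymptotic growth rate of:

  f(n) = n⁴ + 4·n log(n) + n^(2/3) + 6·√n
Θ(n⁴)

Order the terms by growth rate: 6·√n ≺ n^(2/3) ≺ 4·n log(n) ≺ n⁴.
The fastest-growing term n⁴ dominates as n → ∞; dropping its constant factor gives Θ(n⁴).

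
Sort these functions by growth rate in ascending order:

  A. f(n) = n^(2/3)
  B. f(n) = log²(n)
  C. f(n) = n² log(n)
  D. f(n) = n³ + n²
B < A < C < D

Comparing growth rates:
B = log²(n) is O(log² n)
A = n^(2/3) is O(n^(2/3))
C = n² log(n) is O(n² log n)
D = n³ + n² is O(n³)

Therefore, the order from slowest to fastest is: B < A < C < D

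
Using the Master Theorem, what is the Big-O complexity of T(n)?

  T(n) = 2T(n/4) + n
Θ(n)

Master Theorem: a = 2, b = 4, f(n) = n.
Compute the critical exponent d = log₄(2) = 0.500.
Compare f(n) = Θ(n) against n^d:
  k = 1 > d = 0.500, so f(n) = Ω(n^(d+ε)) — Case 3.
  Regularity: a·(n/b)^1/n^1 = a/b^1 = 2/4 < 1 ✓.
  The top-level work dominates: T(n) = Θ(f(n)) = Θ(n).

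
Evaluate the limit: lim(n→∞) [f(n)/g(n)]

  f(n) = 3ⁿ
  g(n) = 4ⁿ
0

Since 3ⁿ (O(3ⁿ)) grows slower than 4ⁿ (O(4ⁿ)),
the ratio f(n)/g(n) → 0 as n → ∞.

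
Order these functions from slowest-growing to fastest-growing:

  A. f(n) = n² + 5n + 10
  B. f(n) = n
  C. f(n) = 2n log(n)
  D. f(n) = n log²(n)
B < C < D < A

Comparing growth rates:
B = n is O(n)
C = 2n log(n) is O(n log n)
D = n log²(n) is O(n log² n)
A = n² + 5n + 10 is O(n²)

Therefore, the order from slowest to fastest is: B < C < D < A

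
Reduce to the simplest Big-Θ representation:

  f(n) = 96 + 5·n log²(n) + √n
Θ(n log² n)

Order the terms by growth rate: 96 ≺ √n ≺ 5·n log²(n).
The fastest-growing term 5·n log²(n) dominates as n → ∞; dropping its constant factor gives Θ(n log² n).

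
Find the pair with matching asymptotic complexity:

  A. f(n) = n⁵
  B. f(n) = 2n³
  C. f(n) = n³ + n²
B and C

Examining each function:
  A. n⁵ is O(n⁵)
  B. 2n³ is O(n³)
  C. n³ + n² is O(n³)

Functions B and C both have the same complexity class.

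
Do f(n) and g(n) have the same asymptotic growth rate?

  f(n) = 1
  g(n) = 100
True

f(n) = 1 and g(n) = 100 are both O(1).
Since they have the same asymptotic growth rate, f(n) = Θ(g(n)) is true.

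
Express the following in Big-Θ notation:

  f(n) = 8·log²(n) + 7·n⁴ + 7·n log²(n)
Θ(n⁴)

Order the terms by growth rate: 8·log²(n) ≺ 7·n log²(n) ≺ 7·n⁴.
The fastest-growing term 7·n⁴ dominates as n → ∞; dropping its constant factor gives Θ(n⁴).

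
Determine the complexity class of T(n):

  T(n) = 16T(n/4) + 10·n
Θ(n²)

Master Theorem: a = 16, b = 4, f(n) = 10·n.
Compute the critical exponent d = log₄(16) = 2.
Compare f(n) = Θ(n) against n^d:
  k = 1 < d = 2, so f(n) = O(n^(d-ε)) — Case 1.
  The recursion cost dominates: T(n) = Θ(n^d) = Θ(n²).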